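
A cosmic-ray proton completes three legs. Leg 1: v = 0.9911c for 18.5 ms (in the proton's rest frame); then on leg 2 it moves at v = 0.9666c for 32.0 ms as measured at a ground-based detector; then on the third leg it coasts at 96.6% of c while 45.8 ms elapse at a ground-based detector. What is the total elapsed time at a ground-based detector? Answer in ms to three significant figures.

Leg 1: γ = 1/√(1 − 0.9911²) = 1/√0.01772 = 7.512; Δt_1 = 7.512 × 18.5 = 139.0 ms.
Leg 2: 32.0 ms is already measured at a ground-based detector.
Leg 3: 45.8 ms is already measured at a ground-based detector.
Total: 139.0 + 32.00 + 45.80 ms.

Δt = 217 ms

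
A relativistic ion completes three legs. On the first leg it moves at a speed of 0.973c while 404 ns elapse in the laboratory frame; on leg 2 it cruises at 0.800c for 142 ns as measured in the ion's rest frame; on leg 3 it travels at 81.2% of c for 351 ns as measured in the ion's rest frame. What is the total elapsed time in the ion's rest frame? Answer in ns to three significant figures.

Leg 1: γ = 1/√(1 − 0.973²) = 1/√0.05327 = 4.333; τ_1 = 404/4.333 = 93.25 ns.
Leg 2: 142 ns is already measured in the ion's rest frame.
Leg 3: 351 ns is already measured in the ion's rest frame.
Total: 93.25 + 142.0 + 351.0 ns.

τ = 586 ns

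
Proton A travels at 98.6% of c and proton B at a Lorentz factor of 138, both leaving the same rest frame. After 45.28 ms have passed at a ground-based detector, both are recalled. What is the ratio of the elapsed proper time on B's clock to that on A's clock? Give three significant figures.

τ_B/τ_A = 0.0435

A: β = 0.986; γ = 1/√(1 − 0.986²) = 1/√0.02780 = 5.997. B: γ = 138.
τ_A/τ_B = γ_B/γ_A = 138.0/5.997 = 23.01, so τ_B/τ_A = 0.04346.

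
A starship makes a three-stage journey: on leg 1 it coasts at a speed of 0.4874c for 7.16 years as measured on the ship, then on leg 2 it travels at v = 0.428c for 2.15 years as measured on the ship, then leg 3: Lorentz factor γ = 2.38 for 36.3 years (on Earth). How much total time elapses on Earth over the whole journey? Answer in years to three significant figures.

Δt = 46.9 years

Leg 1: γ = 1/√(1 − 0.4874²) = 1/√0.7624 = 1.145; Δt_1 = 1.145 × 7.16 = 8.200 years.
Leg 2: γ = 1/√(1 − 0.428²) = 1/√0.8168 = 1.106; Δt_2 = 1.106 × 2.15 = 2.379 years.
Leg 3: 36.3 years is already measured on Earth.
Total: 8.200 + 2.379 + 36.30 years.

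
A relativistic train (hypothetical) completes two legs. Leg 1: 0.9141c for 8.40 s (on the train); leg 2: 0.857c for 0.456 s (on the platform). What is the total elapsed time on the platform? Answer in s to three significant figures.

Leg 1: γ = 1/√(1 − 0.9141²) = 1/√0.1644 = 2.466; Δt_1 = 2.466 × 8.40 = 20.72 s.
Leg 2: 0.456 s is already measured on the platform.
Total: 20.72 + 0.4560 s.

Δt = 21.2 s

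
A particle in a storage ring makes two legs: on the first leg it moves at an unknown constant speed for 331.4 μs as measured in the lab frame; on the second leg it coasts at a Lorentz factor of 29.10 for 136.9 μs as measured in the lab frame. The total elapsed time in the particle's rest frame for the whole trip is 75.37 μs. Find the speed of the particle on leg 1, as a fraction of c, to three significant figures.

β = 0.977

Leg 1: speed unknown; τ_1 = 331.4/γ_1.
Leg 2: γ = 29.10; τ_2 = 136.9/29.10 = 4.704 μs.
Total proper time: τ_1 + 4.704 = 75.37, so τ_1 = 75.37 − 4.704 = 70.67 μs.
γ_1 = 331.4/70.67 = 4.690; β = √(1 − 1/γ²) = √0.9545.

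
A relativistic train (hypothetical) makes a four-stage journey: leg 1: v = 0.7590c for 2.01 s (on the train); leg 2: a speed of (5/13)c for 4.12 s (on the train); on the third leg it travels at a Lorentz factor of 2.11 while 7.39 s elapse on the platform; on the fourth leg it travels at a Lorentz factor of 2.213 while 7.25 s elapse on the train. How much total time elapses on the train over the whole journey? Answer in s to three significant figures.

Leg 1: 2.01 s is already measured on the train.
Leg 2: 4.12 s is already measured on the train.
Leg 3: γ = 2.11; τ_3 = 7.39/2.110 = 3.502 s.
Leg 4: 7.25 s is already measured on the train.
Total: 2.010 + 4.120 + 3.502 + 7.250 s.

τ = 16.9 s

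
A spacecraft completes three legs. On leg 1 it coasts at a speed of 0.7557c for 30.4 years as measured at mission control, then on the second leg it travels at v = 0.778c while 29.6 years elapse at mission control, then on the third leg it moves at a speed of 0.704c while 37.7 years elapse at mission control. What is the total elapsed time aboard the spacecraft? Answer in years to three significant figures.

Leg 1: γ = 1/√(1 − 0.7557²) = 1/√0.4289 = 1.527; τ_1 = 30.4/1.527 = 19.91 years.
Leg 2: γ = 1/√(1 − 0.778²) = 1/√0.3947 = 1.592; τ_2 = 29.6/1.592 = 18.60 years.
Leg 3: γ = 1/√(1 − 0.704²) = 1/√0.5044 = 1.408; τ_3 = 37.7/1.408 = 26.77 years.
Total: 19.91 + 18.60 + 26.77 years.

τ = 65.3 years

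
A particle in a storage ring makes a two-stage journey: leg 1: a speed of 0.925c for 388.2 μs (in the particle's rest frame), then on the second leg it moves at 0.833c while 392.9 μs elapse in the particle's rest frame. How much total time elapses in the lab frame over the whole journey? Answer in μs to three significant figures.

Leg 1: γ = 1/√(1 − 0.925²) = 1/√0.1444 = 2.632; Δt_1 = 2.632 × 388.2 = 1022 μs.
Leg 2: γ = 1/√(1 − 0.833²) = 1/√0.3061 = 1.807; Δt_2 = 1.807 × 392.9 = 710.1 μs.
Total: 1022 + 710.1 μs.

Δt = 1730 μs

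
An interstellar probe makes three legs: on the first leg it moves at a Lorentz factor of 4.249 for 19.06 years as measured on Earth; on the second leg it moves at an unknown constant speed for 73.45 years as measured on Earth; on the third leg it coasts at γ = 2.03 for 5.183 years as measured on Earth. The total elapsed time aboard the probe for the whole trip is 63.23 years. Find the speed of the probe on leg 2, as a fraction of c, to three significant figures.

β = 0.644

Leg 1: γ = 4.249; τ_1 = 19.06/4.249 = 4.486 years.
Leg 2: speed unknown; τ_2 = 73.45/γ_2.
Leg 3: γ = 2.03; τ_3 = 5.183/2.030 = 2.553 years.
Total proper time: 4.486 + τ_2 + 2.553 = 63.23, so τ_2 = 63.23 − 7.039 = 56.19 years.
γ_2 = 73.45/56.19 = 1.307; β = √(1 − 1/γ²) = √0.4147.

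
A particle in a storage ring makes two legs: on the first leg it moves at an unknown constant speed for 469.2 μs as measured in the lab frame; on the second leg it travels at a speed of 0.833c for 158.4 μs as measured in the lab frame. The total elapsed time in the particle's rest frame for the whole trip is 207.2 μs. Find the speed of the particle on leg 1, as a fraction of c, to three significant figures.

Leg 1: speed unknown; τ_1 = 469.2/γ_1.
Leg 2: γ = 1/√(1 − 0.833²) = 1/√0.3061 = 1.807; τ_2 = 158.4/1.807 = 87.64 μs.
Total proper time: τ_1 + 87.64 = 207.2, so τ_1 = 207.2 − 87.64 = 119.6 μs.
γ_1 = 469.2/119.6 = 3.924; β = √(1 − 1/γ²) = √0.9351.

β = 0.967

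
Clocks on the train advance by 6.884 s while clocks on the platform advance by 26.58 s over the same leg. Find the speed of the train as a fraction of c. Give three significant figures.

The proper time is measured on the train (both events occur at the train's location); Δt is measured on the platform. γ = Δt/τ = 26.58/6.884 = 3.861.
β = √(1 − 1/γ²) = √(1 − 0.06708) = √0.9329

β = 0.966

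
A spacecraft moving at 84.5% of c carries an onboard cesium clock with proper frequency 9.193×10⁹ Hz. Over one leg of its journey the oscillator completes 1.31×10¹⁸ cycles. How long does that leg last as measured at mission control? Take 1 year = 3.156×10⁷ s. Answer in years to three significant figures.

Δt = 8.44 years

β = 0.845; γ = 1/√(1 − 0.845²) = 1/√0.2860 = 1.870
Proper time for N cycles: τ = N/f = 1.31×10¹⁸/(9.193×10⁹) = 1.425×10⁸ s = 4.515 years.
Lab-frame duration Δt = γτ = 1.870 × 4.515 = 8.443 years.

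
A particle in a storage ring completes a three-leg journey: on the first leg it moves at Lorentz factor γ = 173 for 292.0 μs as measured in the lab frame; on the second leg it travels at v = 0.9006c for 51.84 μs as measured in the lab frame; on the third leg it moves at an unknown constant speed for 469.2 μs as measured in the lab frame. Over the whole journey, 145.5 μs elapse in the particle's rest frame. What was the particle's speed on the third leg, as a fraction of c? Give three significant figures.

β = 0.966

Leg 1: γ = 173; τ_1 = 292.0/173.0 = 1.688 μs.
Leg 2: γ = 1/√(1 − 0.9006²) = 1/√0.1889 = 2.301; τ_2 = 51.84/2.301 = 22.53 μs.
Leg 3: speed unknown; τ_3 = 469.2/γ_3.
Total proper time: 1.688 + 22.53 + τ_3 = 145.5, so τ_3 = 145.5 − 24.22 = 121.3 μs.
γ_3 = 469.2/121.3 = 3.869; β = √(1 − 1/γ²) = √0.9332.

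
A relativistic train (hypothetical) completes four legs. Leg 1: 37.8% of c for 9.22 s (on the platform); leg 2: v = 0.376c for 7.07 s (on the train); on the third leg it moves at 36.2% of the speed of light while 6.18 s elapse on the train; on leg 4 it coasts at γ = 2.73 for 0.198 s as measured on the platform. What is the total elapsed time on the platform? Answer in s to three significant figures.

Leg 1: 9.22 s is already measured on the platform.
Leg 2: γ = 1/√(1 − 0.376²) = 1/√0.8586 = 1.079; Δt_2 = 1.079 × 7.07 = 7.630 s.
Leg 3: β = 0.362; γ = 1/√(1 − 0.362²) = 1/√0.8690 = 1.073; Δt_3 = 1.073 × 6.18 = 6.630 s.
Leg 4: 0.198 s is already measured on the platform.
Total: 9.220 + 7.630 + 6.630 + 0.1980 s.

Δt = 23.7 s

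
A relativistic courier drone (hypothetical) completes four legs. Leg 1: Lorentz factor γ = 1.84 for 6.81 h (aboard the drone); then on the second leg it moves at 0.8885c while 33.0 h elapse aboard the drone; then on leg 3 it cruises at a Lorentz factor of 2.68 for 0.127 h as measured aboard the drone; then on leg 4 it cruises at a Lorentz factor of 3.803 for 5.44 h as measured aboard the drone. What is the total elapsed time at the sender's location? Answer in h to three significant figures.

Δt = 105 h

Leg 1: γ = 1.84; Δt_1 = 1.840 × 6.81 = 12.53 h.
Leg 2: γ = 1/√(1 − 0.8885²) = 1/√0.2106 = 2.179; Δt_2 = 2.179 × 33.0 = 71.91 h.
Leg 3: γ = 2.68; Δt_3 = 2.680 × 0.127 = 0.3404 h.
Leg 4: γ = 3.803; Δt_4 = 3.803 × 5.44 = 20.69 h.
Total: 12.53 + 71.91 + 0.3404 + 20.69 h.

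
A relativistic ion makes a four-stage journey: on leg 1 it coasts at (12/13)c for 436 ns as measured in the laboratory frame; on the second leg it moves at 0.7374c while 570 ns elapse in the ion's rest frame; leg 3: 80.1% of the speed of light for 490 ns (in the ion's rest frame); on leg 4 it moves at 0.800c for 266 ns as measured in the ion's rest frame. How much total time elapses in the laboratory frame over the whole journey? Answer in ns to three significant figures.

Leg 1: 436 ns is already measured in the laboratory frame.
Leg 2: γ = 1/√(1 − 0.7374²) = 1/√0.4562 = 1.480; Δt_2 = 1.480 × 570 = 843.9 ns.
Leg 3: β = 0.801; γ = 1/√(1 − 0.801²) = 1/√0.3584 = 1.670; Δt_3 = 1.670 × 490 = 818.5 ns.
Leg 4: γ = 1/√(1 − 0.800²) = 5/3 ≈ 1.667; Δt_4 = 1.667 × 266 = 443.3 ns.
Total: 436.0 + 843.9 + 818.5 + 443.3 ns.

Δt = 2540 ns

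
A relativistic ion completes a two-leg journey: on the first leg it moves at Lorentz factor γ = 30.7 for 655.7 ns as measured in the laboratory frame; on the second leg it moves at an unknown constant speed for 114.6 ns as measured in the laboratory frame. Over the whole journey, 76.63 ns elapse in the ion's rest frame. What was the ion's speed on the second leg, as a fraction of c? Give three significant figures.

Leg 1: γ = 30.7; τ_1 = 655.7/30.70 = 21.36 ns.
Leg 2: speed unknown; τ_2 = 114.6/γ_2.
Total proper time: 21.36 + τ_2 = 76.63, so τ_2 = 76.63 − 21.36 = 55.27 ns.
γ_2 = 114.6/55.27 = 2.073; β = √(1 − 1/γ²) = √0.7674.

β = 0.876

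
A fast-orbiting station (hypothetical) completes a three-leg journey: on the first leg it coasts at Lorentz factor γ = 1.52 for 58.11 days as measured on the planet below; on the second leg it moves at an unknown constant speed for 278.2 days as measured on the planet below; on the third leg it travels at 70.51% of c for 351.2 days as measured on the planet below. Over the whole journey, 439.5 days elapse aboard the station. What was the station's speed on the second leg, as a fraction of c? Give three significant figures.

Leg 1: γ = 1.52; τ_1 = 58.11/1.520 = 38.23 days.
Leg 2: speed unknown; τ_2 = 278.2/γ_2.
Leg 3: β = 0.7051; γ = 1/√(1 − 0.7051²) = 1/√0.5028 = 1.410; τ_3 = 351.2/1.410 = 249.0 days.
Total proper time: 38.23 + τ_2 + 249.0 = 439.5, so τ_2 = 439.5 − 287.3 = 152.2 days.
γ_2 = 278.2/152.2 = 1.827; β = √(1 − 1/γ²) = √0.7006.

β = 0.837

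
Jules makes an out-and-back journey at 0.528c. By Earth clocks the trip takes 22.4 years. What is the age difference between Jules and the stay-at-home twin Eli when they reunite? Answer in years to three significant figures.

Δt − τ = 3.38 years

γ = 1/√(1 − 0.528²) = 1/√0.7212 = 1.178
Jules's elapsed proper time: τ = 22.4/1.178 = 19.02 years.
Age gap = Δt − τ = 22.4 − 19.02 years.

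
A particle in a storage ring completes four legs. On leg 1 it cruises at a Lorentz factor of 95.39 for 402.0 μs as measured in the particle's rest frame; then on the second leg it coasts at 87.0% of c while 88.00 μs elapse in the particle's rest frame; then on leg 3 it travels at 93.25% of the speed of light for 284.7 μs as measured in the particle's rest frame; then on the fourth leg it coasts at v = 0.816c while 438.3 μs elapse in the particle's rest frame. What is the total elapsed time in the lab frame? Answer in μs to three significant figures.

Δt = 4.01×10⁴ μs

Leg 1: γ = 95.39; Δt_1 = 95.39 × 402.0 = 3.835×10⁴ μs.
Leg 2: β = 0.870; γ = 1/√(1 − 0.870²) = 1/√0.2431 = 2.028; Δt_2 = 2.028 × 88.00 = 178.5 μs.
Leg 3: β = 0.9325; γ = 1/√(1 − 0.9325²) = 1/√0.1304 = 2.769; Δt_3 = 2.769 × 284.7 = 788.3 μs.
Leg 4: γ = 1/√(1 − 0.816²) = 1/√0.3341 = 1.730; Δt_4 = 1.730 × 438.3 = 758.2 μs.
Total: 3.835×10⁴ + 178.5 + 788.3 + 758.2 μs.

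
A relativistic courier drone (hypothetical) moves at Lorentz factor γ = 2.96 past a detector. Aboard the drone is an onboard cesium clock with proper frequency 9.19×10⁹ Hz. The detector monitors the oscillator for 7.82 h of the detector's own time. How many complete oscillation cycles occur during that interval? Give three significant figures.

N = 8.74×10¹³

γ = 2.96
During 7.82 h of lab time, the oscillator's proper time advances by τ = Δt/γ = 7.82/2.960 = 2.642 h = 9.511×10³ s.
N = f × τ = 9.19×10⁹ × 9.511×10³ = 8.740×10¹³.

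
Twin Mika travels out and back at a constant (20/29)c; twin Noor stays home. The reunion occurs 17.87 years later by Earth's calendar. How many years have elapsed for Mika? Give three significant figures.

γ = 1/√(1 − (20/29)²) = 29/21 ≈ 1.381
Mika's clock measures proper time along the trip: τ = Δt/γ = 17.87/1.381 years.

τ = 12.9 years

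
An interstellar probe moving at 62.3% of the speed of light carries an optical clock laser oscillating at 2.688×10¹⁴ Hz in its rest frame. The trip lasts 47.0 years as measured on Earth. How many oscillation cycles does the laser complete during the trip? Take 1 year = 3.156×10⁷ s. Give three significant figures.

β = 0.623; γ = 1/√(1 − 0.623²) = 1/√0.6119 = 1.278
The oscillator's own cycle count is N = f × τ where τ is the proper time aboard the probe. τ = Δt/γ = 47.0/1.278 = 36.76 years = 1.160×10⁹ s.
N = 2.688×10¹⁴ × 1.160×10⁹ = 3.119×10²³.

N = 3.12×10²³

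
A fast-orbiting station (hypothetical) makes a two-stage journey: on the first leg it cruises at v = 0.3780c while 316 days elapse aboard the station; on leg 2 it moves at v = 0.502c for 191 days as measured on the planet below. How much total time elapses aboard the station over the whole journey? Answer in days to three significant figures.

Leg 1: 316 days is already measured aboard the station.
Leg 2: γ = 1/√(1 − 0.502²) = 1/√0.7480 = 1.156; τ_2 = 191/1.156 = 165.2 days.
Total: 316.0 + 165.2 days.

τ = 481 days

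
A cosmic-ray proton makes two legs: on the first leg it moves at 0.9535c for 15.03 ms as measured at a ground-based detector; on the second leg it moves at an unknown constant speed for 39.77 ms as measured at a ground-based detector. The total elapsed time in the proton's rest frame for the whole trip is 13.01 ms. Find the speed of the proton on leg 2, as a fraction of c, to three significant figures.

Leg 1: γ = 1/√(1 − 0.9535²) = 1/√0.09084 = 3.318; τ_1 = 15.03/3.318 = 4.530 ms.
Leg 2: speed unknown; τ_2 = 39.77/γ_2.
Total proper time: 4.530 + τ_2 = 13.01, so τ_2 = 13.01 − 4.530 = 8.480 ms.
γ_2 = 39.77/8.480 = 4.690; β = √(1 − 1/γ²) = √0.9545.

β = 0.977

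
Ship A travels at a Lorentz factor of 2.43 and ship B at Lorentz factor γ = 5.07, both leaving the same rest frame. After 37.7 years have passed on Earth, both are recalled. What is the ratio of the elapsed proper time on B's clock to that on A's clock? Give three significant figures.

A: γ = 2.43. B: γ = 5.07.
τ_A/τ_B = γ_B/γ_A = 5.070/2.430 = 2.086, so τ_B/τ_A = 0.4793.

τ_B/τ_A = 0.479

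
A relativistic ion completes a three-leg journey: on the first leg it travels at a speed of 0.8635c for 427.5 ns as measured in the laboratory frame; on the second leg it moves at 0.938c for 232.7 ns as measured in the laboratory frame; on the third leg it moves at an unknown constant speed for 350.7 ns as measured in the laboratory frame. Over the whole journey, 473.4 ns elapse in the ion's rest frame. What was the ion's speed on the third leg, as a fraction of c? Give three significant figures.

β = 0.863

Leg 1: γ = 1/√(1 − 0.8635²) = 1/√0.2544 = 1.983; τ_1 = 427.5/1.983 = 215.6 ns.
Leg 2: γ = 1/√(1 − 0.938²) = 1/√0.1202 = 2.885; τ_2 = 232.7/2.885 = 80.66 ns.
Leg 3: speed unknown; τ_3 = 350.7/γ_3.
Total proper time: 215.6 + 80.66 + τ_3 = 473.4, so τ_3 = 473.4 − 296.3 = 177.1 ns.
γ_3 = 350.7/177.1 = 1.980; β = √(1 − 1/γ²) = √0.7449.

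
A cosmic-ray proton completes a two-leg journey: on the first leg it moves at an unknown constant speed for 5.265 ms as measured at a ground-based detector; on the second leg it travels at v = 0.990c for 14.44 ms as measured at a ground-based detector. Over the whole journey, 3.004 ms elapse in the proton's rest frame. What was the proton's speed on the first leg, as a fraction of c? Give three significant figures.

Leg 1: speed unknown; τ_1 = 5.265/γ_1.
Leg 2: γ = 1/√(1 − 0.990²) = 1/√0.01990 = 7.089; τ_2 = 14.44/7.089 = 2.037 ms.
Total proper time: τ_1 + 2.037 = 3.004, so τ_1 = 3.004 − 2.037 = 0.9670 ms.
γ_1 = 5.265/0.9670 = 5.445; β = √(1 − 1/γ²) = √0.9663.

β = 0.983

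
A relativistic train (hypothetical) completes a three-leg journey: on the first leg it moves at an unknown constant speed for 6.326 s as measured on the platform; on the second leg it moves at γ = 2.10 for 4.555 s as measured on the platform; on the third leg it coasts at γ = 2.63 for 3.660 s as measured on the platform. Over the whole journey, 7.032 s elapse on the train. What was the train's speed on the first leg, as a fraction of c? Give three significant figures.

Leg 1: speed unknown; τ_1 = 6.326/γ_1.
Leg 2: γ = 2.10; τ_2 = 4.555/2.100 = 2.169 s.
Leg 3: γ = 2.63; τ_3 = 3.660/2.630 = 1.392 s.
Total proper time: τ_1 + 2.169 + 1.392 = 7.032, so τ_1 = 7.032 − 3.561 = 3.471 s.
γ_1 = 6.326/3.471 = 1.822; β = √(1 − 1/γ²) = √0.6989.

β = 0.836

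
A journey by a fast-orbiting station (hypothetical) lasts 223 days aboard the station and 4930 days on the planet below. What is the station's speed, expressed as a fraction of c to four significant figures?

β = 0.9990

The proper time is measured aboard the station (both events occur at the station's location); Δt is measured on the planet below. γ = Δt/τ = 4930/223 = 22.11.
β = √(1 − 1/γ²) = √(1 − 0.002046) = √0.9980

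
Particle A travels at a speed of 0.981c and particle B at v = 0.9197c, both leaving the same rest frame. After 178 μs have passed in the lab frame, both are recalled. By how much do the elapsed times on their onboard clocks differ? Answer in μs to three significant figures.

A: γ = 1/√(1 − 0.981²) = 1/√0.03764 = 5.154; τ_A = 178/5.154 = 34.53 μs.
B: γ = 1/√(1 − 0.9197²) = 1/√0.1542 = 2.547; τ_B = 178/2.547 = 69.89 μs.

|τ_A − τ_B| = 35.4 μs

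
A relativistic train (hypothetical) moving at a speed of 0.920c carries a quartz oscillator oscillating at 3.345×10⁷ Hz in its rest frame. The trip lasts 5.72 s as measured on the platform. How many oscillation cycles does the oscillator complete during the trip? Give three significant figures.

γ = 1/√(1 − 0.920²) = 1/√0.1536 = 2.552
The oscillator's own cycle count is N = f × τ where τ is the proper time on the train. τ = Δt/γ = 5.72/2.552 = 2.242 s = 2.242×10⁰ s.
N = 3.345×10⁷ × 2.242×10⁰ = 7.499×10⁷.

N = 7.50×10⁷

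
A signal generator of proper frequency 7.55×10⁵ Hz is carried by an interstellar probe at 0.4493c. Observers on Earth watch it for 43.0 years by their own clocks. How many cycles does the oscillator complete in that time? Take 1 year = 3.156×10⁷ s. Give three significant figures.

N = 9.15×10¹⁴

γ = 1/√(1 − 0.4493²) = 1/√0.7981 = 1.119
During 43.0 years of lab time, the oscillator's proper time advances by τ = Δt/γ = 43.0/1.119 = 38.42 years = 1.212×10⁹ s.
N = f × τ = 7.55×10⁵ × 1.212×10⁹ = 9.154×10¹⁴.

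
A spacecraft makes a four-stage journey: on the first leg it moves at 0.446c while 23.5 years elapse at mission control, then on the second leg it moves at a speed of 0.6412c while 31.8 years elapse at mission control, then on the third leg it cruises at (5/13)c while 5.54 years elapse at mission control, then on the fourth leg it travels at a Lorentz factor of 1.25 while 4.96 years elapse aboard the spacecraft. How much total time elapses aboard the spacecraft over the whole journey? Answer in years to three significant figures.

τ = 55.5 years

Leg 1: γ = 1/√(1 − 0.446²) = 1/√0.8011 = 1.117; τ_1 = 23.5/1.117 = 21.03 years.
Leg 2: γ = 1/√(1 − 0.6412²) = 1/√0.5889 = 1.303; τ_2 = 31.8/1.303 = 24.40 years.
Leg 3: γ = 1/√(1 − (5/13)²) = 13/12 ≈ 1.083; τ_3 = 5.54/1.083 = 5.114 years.
Leg 4: 4.96 years is already measured aboard the spacecraft.
Total: 21.03 + 24.40 + 5.114 + 4.960 years.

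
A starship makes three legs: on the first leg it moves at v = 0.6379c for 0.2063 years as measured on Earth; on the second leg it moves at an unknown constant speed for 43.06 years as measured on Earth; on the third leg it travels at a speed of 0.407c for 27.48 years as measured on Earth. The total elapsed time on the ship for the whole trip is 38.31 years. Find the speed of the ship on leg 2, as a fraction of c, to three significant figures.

Leg 1: γ = 1/√(1 − 0.6379²) = 1/√0.5931 = 1.299; τ_1 = 0.2063/1.299 = 0.1589 years.
Leg 2: speed unknown; τ_2 = 43.06/γ_2.
Leg 3: γ = 1/√(1 − 0.407²) = 1/√0.8344 = 1.095; τ_3 = 27.48/1.095 = 25.10 years.
Total proper time: 0.1589 + τ_2 + 25.10 = 38.31, so τ_2 = 38.31 − 25.26 = 13.05 years.
γ_2 = 43.06/13.05 = 3.300; β = √(1 − 1/γ²) = √0.9081.

β = 0.953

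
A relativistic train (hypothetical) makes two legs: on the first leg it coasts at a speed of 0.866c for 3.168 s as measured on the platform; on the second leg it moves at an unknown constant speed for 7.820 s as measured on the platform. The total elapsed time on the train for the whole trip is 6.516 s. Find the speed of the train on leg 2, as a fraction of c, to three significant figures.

β = 0.776

Leg 1: γ = 1/√(1 − 0.866²) = 1/√0.2500 = 2.000; τ_1 = 3.168/2.000 = 1.584 s.
Leg 2: speed unknown; τ_2 = 7.820/γ_2.
Total proper time: 1.584 + τ_2 = 6.516, so τ_2 = 6.516 − 1.584 = 4.932 s.
γ_2 = 7.820/4.932 = 1.586; β = √(1 − 1/γ²) = √0.6023.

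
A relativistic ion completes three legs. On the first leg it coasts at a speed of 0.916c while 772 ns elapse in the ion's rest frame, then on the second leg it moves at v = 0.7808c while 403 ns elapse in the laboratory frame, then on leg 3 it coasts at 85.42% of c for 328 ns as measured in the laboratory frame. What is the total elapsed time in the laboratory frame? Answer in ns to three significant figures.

Δt = 2660 ns

Leg 1: γ = 1/√(1 − 0.916²) = 1/√0.1609 = 2.493; Δt_1 = 2.493 × 772 = 1924 ns.
Leg 2: 403 ns is already measured in the laboratory frame.
Leg 3: 328 ns is already measured in the laboratory frame.
Total: 1924 + 403.0 + 328.0 ns.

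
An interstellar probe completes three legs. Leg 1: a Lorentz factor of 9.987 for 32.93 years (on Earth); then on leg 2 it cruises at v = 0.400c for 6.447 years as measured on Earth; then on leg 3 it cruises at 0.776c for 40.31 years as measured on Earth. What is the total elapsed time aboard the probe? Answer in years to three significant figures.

Leg 1: γ = 9.987; τ_1 = 32.93/9.987 = 3.297 years.
Leg 2: γ = 1/√(1 − 0.400²) = 1/√0.8400 = 1.091; τ_2 = 6.447/1.091 = 5.909 years.
Leg 3: γ = 1/√(1 − 0.776²) = 1/√0.3978 = 1.585; τ_3 = 40.31/1.585 = 25.42 years.
Total: 3.297 + 5.909 + 25.42 years.

τ = 34.6 years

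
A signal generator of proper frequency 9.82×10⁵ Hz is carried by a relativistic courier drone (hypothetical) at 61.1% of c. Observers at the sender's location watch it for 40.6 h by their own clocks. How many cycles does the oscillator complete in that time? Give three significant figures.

β = 0.611; γ = 1/√(1 − 0.611²) = 1/√0.6267 = 1.263
During 40.6 h of lab time, the oscillator's proper time advances by τ = Δt/γ = 40.6/1.263 = 32.14 h = 1.157×10⁵ s.
N = f × τ = 9.82×10⁵ × 1.157×10⁵ = 1.136×10¹¹.

N = 1.14×10¹¹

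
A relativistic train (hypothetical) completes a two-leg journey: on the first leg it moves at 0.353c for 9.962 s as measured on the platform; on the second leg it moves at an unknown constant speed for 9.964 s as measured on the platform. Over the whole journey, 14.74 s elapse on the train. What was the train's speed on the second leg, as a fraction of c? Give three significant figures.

Leg 1: γ = 1/√(1 − 0.353²) = 1/√0.8754 = 1.069; τ_1 = 9.962/1.069 = 9.321 s.
Leg 2: speed unknown; τ_2 = 9.964/γ_2.
Total proper time: 9.321 + τ_2 = 14.74, so τ_2 = 14.74 − 9.321 = 5.419 s.
γ_2 = 9.964/5.419 = 1.839; β = √(1 − 1/γ²) = √0.7042.

β = 0.839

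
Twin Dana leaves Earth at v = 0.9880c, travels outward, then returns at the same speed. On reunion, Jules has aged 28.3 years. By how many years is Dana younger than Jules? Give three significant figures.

γ = 1/√(1 − 0.9880²) = 1/√0.02386 = 6.474
Dana's elapsed proper time: τ = 28.3/6.474 = 4.371 years.
Age gap = Δt − τ = 28.3 − 4.371 years.

Δt − τ = 23.9 years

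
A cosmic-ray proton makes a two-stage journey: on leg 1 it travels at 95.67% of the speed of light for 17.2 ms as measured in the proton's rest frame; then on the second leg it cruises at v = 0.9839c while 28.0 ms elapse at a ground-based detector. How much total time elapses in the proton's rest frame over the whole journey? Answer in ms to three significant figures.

Leg 1: 17.2 ms is already measured in the proton's rest frame.
Leg 2: γ = 1/√(1 − 0.9839²) = 1/√0.03194 = 5.595; τ_2 = 28.0/5.595 = 5.004 ms.
Total: 17.20 + 5.004 ms.

τ = 22.2 ms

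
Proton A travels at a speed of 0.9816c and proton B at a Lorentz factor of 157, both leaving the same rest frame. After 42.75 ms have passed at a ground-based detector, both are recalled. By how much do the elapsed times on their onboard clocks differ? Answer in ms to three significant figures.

A: γ = 1/√(1 − 0.9816²) = 1/√0.03646 = 5.237; τ_A = 42.75/5.237 = 8.163 ms.
B: γ = 157; τ_B = 42.75/157.0 = 0.2723 ms.

|τ_A − τ_B| = 7.89 ms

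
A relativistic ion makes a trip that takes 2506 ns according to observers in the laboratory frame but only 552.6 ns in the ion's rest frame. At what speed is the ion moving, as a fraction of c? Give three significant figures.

The proper time is measured in the ion's rest frame (both events occur at the ion's location); Δt is measured in the laboratory frame. γ = Δt/τ = 2506/552.6 = 4.535.
β = √(1 − 1/γ²) = √(1 − 0.04863) = √0.9514

v = 0.975c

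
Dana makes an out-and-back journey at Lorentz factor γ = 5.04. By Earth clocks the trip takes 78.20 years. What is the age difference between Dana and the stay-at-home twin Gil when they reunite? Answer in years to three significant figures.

Δt − τ = 62.7 years

γ = 5.04
Dana's elapsed proper time: τ = 78.20/5.040 = 15.52 years.
Age gap = Δt − τ = 78.20 − 15.52 years.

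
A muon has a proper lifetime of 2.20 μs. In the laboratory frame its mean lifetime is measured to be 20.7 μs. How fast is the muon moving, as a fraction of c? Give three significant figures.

γ = Δt/τ₀ = 20.7/2.20 = 9.409
β = √(1 − 1/γ²) = √(1 − 0.01130) = √0.9887

v = 0.994c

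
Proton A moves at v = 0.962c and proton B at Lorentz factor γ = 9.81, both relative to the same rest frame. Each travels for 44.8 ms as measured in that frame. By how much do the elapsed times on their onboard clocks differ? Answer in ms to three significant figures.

A: γ = 1/√(1 − 0.962²) = 1/√0.07456 = 3.662; τ_A = 44.8/3.662 = 12.23 ms.
B: γ = 9.81; τ_B = 44.8/9.810 = 4.567 ms.

|τ_A − τ_B| = 7.67 ms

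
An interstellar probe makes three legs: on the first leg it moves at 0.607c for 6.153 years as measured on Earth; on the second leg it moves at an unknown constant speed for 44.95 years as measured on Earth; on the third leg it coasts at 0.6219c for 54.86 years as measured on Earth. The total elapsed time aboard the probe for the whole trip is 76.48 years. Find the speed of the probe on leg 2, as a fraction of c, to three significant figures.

β = 0.771

Leg 1: γ = 1/√(1 − 0.607²) = 1/√0.6316 = 1.258; τ_1 = 6.153/1.258 = 4.890 years.
Leg 2: speed unknown; τ_2 = 44.95/γ_2.
Leg 3: γ = 1/√(1 − 0.6219²) = 1/√0.6132 = 1.277; τ_3 = 54.86/1.277 = 42.96 years.
Total proper time: 4.890 + τ_2 + 42.96 = 76.48, so τ_2 = 76.48 − 47.85 = 28.63 years.
γ_2 = 44.95/28.63 = 1.570; β = √(1 − 1/γ²) = √0.5943.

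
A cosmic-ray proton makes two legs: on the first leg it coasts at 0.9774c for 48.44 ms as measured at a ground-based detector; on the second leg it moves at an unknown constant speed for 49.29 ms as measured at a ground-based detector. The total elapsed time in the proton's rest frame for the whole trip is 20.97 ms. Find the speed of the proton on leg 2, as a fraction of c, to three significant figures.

β = 0.976

Leg 1: γ = 1/√(1 − 0.9774²) = 1/√0.04469 = 4.730; τ_1 = 48.44/4.730 = 10.24 ms.
Leg 2: speed unknown; τ_2 = 49.29/γ_2.
Total proper time: 10.24 + τ_2 = 20.97, so τ_2 = 20.97 − 10.24 = 10.73 ms.
γ_2 = 49.29/10.73 = 4.594; β = √(1 − 1/γ²) = √0.9526.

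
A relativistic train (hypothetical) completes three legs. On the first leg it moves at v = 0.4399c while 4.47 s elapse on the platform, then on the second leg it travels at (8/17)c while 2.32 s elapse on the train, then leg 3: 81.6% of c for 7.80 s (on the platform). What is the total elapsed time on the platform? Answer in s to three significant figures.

Leg 1: 4.47 s is already measured on the platform.
Leg 2: γ = 1/√(1 − (8/17)²) = 17/15 ≈ 1.133; Δt_2 = 1.133 × 2.32 = 2.629 s.
Leg 3: 7.80 s is already measured on the platform.
Total: 4.470 + 2.629 + 7.800 s.

Δt = 14.9 s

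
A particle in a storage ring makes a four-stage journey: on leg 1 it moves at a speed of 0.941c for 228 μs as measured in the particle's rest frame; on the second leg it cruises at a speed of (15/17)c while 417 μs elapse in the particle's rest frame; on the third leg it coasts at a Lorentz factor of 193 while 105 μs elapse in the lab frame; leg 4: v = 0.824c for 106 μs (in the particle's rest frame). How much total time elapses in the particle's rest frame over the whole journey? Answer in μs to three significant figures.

Leg 1: 228 μs is already measured in the particle's rest frame.
Leg 2: 417 μs is already measured in the particle's rest frame.
Leg 3: γ = 193; τ_3 = 105/193.0 = 0.5440 μs.
Leg 4: 106 μs is already measured in the particle's rest frame.
Total: 228.0 + 417.0 + 0.5440 + 106.0 μs.

τ = 752 μs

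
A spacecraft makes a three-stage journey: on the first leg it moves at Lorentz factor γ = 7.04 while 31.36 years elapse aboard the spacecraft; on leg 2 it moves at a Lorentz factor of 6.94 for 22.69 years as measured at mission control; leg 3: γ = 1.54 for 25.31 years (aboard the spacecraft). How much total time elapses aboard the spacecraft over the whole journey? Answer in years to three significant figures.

Leg 1: 31.36 years is already measured aboard the spacecraft.
Leg 2: γ = 6.94; τ_2 = 22.69/6.940 = 3.269 years.
Leg 3: 25.31 years is already measured aboard the spacecraft.
Total: 31.36 + 3.269 + 25.31 years.

τ = 59.9 years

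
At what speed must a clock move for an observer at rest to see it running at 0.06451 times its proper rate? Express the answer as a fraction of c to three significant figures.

β = 0.998

Rate ratio = 1/γ, so γ = 1/0.06451 = 15.50.
β = √(1 − 1/γ²) = √(1 − 0.06451²) = √0.9958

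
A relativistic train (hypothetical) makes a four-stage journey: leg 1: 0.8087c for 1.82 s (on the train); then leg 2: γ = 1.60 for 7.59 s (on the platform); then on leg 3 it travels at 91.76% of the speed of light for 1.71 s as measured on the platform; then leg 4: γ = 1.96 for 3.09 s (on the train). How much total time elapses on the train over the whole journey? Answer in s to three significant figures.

τ = 10.3 s

Leg 1: 1.82 s is already measured on the train.
Leg 2: γ = 1.60; τ_2 = 7.59/1.600 = 4.744 s.
Leg 3: β = 0.9176; γ = 1/√(1 − 0.9176²) = 1/√0.1580 = 2.516; τ_3 = 1.71/2.516 = 0.6797 s.
Leg 4: 3.09 s is already measured on the train.
Total: 1.820 + 4.744 + 0.6797 + 3.090 s.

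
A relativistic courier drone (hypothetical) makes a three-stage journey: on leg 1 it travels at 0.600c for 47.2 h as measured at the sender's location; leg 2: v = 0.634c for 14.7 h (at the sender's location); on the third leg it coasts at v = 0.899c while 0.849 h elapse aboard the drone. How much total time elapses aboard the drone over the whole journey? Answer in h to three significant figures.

Leg 1: γ = 1/√(1 − 0.600²) = 5/4 = 1.250; τ_1 = 47.2/1.250 = 37.76 h.
Leg 2: γ = 1/√(1 − 0.634²) = 1/√0.5980 = 1.293; τ_2 = 14.7/1.293 = 11.37 h.
Leg 3: 0.849 h is already measured aboard the drone.
Total: 37.76 + 11.37 + 0.8490 h.

τ = 50.0 h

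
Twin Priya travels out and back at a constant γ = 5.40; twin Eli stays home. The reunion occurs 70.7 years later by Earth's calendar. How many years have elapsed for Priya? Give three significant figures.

γ = 5.40
Priya's clock measures proper time along the trip: τ = Δt/γ = 70.7/5.400 years.

τ = 13.1 years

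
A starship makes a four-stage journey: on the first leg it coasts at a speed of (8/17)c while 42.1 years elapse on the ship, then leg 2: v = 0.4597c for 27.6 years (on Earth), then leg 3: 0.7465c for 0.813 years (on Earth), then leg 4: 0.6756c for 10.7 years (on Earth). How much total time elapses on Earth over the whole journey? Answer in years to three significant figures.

Leg 1: γ = 1/√(1 − (8/17)²) = 17/15 ≈ 1.133; Δt_1 = 1.133 × 42.1 = 47.71 years.
Leg 2: 27.6 years is already measured on Earth.
Leg 3: 0.813 years is already measured on Earth.
Leg 4: 10.7 years is already measured on Earth.
Total: 47.71 + 27.60 + 0.8130 + 10.70 years.

Δt = 86.8 years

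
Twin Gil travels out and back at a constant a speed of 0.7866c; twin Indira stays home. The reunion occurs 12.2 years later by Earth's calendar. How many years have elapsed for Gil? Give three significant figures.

τ = 7.53 years

γ = 1/√(1 − 0.7866²) = 1/√0.3813 = 1.620
Gil's clock measures proper time along the trip: τ = Δt/γ = 12.2/1.620 years.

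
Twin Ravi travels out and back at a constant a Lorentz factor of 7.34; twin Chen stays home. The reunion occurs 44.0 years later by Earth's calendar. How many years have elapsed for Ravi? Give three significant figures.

τ = 5.99 years

γ = 7.34
Ravi's clock measures proper time along the trip: τ = Δt/γ = 44.0/7.340 years.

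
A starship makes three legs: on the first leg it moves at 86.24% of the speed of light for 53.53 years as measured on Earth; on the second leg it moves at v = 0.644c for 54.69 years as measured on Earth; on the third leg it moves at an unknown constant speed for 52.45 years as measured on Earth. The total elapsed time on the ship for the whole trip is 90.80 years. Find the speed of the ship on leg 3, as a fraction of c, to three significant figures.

Leg 1: β = 0.8624; γ = 1/√(1 − 0.8624²) = 1/√0.2563 = 1.975; τ_1 = 53.53/1.975 = 27.10 years.
Leg 2: γ = 1/√(1 − 0.644²) = 1/√0.5853 = 1.307; τ_2 = 54.69/1.307 = 41.84 years.
Leg 3: speed unknown; τ_3 = 52.45/γ_3.
Total proper time: 27.10 + 41.84 + τ_3 = 90.80, so τ_3 = 90.80 − 68.94 = 21.86 years.
γ_3 = 52.45/21.86 = 2.399; β = √(1 − 1/γ²) = √0.8263.

β = 0.909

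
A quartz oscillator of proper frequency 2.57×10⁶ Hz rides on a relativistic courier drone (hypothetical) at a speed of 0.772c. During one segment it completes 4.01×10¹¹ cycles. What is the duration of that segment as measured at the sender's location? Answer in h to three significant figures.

γ = 1/√(1 − 0.772²) = 1/√0.4040 = 1.573
Proper time for N cycles: τ = N/f = 4.01×10¹¹/(2.57×10⁶) = 1.560×10⁵ s = 43.34 h.
Lab-frame duration Δt = γτ = 1.573 × 43.34 = 68.19 h.

Δt = 68.2 h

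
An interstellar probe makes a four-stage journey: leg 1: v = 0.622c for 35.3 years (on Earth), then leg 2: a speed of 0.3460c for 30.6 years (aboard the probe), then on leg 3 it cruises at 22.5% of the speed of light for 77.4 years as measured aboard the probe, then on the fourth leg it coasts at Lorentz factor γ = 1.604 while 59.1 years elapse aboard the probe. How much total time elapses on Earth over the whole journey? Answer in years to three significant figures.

Δt = 242 years

Leg 1: 35.3 years is already measured on Earth.
Leg 2: γ = 1/√(1 − 0.3460²) = 1/√0.8803 = 1.066; Δt_2 = 1.066 × 30.6 = 32.61 years.
Leg 3: β = 0.225; γ = 1/√(1 − 0.225²) = 1/√0.9494 = 1.026; Δt_3 = 1.026 × 77.4 = 79.44 years.
Leg 4: γ = 1.604; Δt_4 = 1.604 × 59.1 = 94.80 years.
Total: 35.30 + 32.61 + 79.44 + 94.80 years.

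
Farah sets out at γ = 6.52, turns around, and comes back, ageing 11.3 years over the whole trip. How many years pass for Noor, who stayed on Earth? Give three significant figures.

γ = 6.52
Earth-frame duration is the dilated interval: Δt = γτ = 6.520 × 11.3 years.

Δt = 73.7 years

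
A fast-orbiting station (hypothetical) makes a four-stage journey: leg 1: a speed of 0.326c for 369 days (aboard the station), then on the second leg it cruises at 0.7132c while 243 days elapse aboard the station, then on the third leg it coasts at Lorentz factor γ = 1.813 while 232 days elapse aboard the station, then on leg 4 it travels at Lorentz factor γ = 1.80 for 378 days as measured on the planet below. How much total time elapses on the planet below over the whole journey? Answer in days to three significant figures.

Δt = 1540 days

Leg 1: γ = 1/√(1 − 0.326²) = 1/√0.8937 = 1.058; Δt_1 = 1.058 × 369 = 390.3 days.
Leg 2: γ = 1/√(1 − 0.7132²) = 1/√0.4913 = 1.427; Δt_2 = 1.427 × 243 = 346.7 days.
Leg 3: γ = 1.813; Δt_3 = 1.813 × 232 = 420.6 days.
Leg 4: 378 days is already measured on the planet below.
Total: 390.3 + 346.7 + 420.6 + 378.0 days.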